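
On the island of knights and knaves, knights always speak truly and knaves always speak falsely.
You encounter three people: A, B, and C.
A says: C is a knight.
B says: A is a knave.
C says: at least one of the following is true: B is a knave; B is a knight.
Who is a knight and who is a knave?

A is a knight; "C is a knight" is true, as required.
As a knave, B's statement "A is a knave" should be false; it is.
C (knight): "at least one of the following is true: B is a knave; B is a knight" — true. ✓

Knights: A and C. Knaves: B.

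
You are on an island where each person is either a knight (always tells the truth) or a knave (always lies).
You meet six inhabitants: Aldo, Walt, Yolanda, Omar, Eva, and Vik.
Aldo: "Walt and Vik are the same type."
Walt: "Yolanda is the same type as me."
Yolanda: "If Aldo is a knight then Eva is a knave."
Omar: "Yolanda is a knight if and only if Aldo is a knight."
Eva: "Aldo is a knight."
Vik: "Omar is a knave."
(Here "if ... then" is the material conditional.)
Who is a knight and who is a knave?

Knights: Yolanda and Vik. Knaves: Aldo, Walt, Omar, and Eva.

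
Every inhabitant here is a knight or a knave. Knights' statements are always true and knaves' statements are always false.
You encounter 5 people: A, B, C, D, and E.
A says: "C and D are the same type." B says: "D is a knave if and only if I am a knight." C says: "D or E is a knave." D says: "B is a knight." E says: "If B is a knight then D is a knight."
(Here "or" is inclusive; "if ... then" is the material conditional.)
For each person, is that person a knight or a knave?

A is a knave, B is a knave, C is a knight, D is a knave, and E is a knight.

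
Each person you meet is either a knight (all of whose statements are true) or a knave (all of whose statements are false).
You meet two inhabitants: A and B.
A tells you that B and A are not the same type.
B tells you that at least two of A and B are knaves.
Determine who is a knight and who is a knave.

As a knight, A's statement "B and A are not the same type" should be true; it is.
B (knave): "at least two of A and B are knaves" — false. ✓

Knights: A. Knaves: B.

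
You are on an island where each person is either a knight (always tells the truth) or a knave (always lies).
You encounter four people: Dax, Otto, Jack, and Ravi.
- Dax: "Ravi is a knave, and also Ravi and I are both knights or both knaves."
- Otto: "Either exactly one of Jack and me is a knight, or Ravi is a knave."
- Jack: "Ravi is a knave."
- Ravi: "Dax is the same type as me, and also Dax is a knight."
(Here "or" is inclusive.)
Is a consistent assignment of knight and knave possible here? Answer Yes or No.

No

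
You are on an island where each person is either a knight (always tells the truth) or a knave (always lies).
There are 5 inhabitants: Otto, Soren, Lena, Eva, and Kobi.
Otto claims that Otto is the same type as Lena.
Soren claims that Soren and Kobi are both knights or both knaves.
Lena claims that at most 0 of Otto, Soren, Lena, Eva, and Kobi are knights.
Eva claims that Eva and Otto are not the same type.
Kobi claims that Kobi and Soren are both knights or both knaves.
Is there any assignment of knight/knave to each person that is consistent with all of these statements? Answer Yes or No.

No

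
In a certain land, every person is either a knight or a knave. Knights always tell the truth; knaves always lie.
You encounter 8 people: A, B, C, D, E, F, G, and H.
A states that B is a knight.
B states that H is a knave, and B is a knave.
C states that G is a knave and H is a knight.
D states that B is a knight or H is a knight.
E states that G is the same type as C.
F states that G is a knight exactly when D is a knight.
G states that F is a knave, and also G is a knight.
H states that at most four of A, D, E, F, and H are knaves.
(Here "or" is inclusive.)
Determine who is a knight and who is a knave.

Knights: C, D, and H. Knaves: A, B, E, F, and G.

A is a knave, and the claim "B is a knight" is indeed false.
B is a knave, and the claim "H is a knave, and B is a knave" is indeed false.
C is a knight; "G is a knave and H is a knight" is true, as required.
Since D is a knight, "B is a knight or H is a knight" needs to be true, which holds.
E is a knave; "G is the same type as C" is false, as required.
F is a knave; "G is a knight exactly when D is a knight" is false, as required.
G is a knave, so "F is a knave, and also G is a knight" must be false — and it is.
As a knight, H's statement "at most four of A, D, E, F, and H are knaves" should be true; it is.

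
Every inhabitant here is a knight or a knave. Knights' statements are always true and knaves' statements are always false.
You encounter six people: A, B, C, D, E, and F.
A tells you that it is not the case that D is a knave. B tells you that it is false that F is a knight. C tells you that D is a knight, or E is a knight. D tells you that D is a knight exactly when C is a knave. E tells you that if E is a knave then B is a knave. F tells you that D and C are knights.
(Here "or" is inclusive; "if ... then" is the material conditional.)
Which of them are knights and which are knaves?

A is a knave, B is a knight, C is a knave, D is a knave, E is a knave, and F is a knave.

As a knave, A's statement "it is not the case that D is a knave" should be false; it is.
B is a knight, so "it is false that F is a knight" must be true — and it is.
C (knave): "D is a knight, or E is a knight" — false. ✓
D is a knave, so "D is a knight exactly when C is a knave" must be false — and it is.
E is a knave, so "if E is a knave then B is a knave" must be false — and it is.
F (knave): "D and C are knights" — false. ✓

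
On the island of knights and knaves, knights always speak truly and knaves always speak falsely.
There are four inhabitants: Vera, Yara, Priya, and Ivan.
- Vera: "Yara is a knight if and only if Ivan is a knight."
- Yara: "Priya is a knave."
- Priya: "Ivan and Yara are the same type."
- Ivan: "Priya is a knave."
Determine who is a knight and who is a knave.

Knights: Vera and Priya. Knaves: Yara and Ivan.

Vera is a knight, so "Yara is a knight if and only if Ivan is a knight" must be True — and it is.
Yara is a knave; "Priya is a knave" is False, as required.
Priya is a knight; "Ivan and Yara are the same type" is True, as required.
Ivan is a knave; "Priya is a knave" is False, as required.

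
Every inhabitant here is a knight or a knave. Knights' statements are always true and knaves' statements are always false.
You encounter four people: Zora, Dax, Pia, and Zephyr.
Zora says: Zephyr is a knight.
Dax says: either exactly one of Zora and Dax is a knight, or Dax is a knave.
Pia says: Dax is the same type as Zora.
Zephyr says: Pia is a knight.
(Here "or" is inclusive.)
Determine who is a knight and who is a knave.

Suppose Zora is a knight. Then Zora's statement "Zephyr is a knight" would have to be true. Checking the 8 ways to assign the others, none is consistent with every speaker.
(For instance, with Dax=knight, Pia=knave, Zephyr=knave, Zora's claim "Zephyr is a knight" comes out false where it would need to be true.)
So Zora must be a knave, making "Zephyr is a knight" false. Taking Zora=knave, Dax=knight, Pia=knave, Zephyr=knave, each remaining statement checks out:
  Dax (knight): "either exactly one of Zora and Dax is a knight, or Dax is a knave" — true. ✓
  Pia (knave): "Dax is the same type as Zora" — false. ✓
  Zephyr (knave): "Pia is a knight" — false. ✓
This is the unique consistent assignment.

Knights: Dax. Knaves: Zora, Pia, and Zephyr.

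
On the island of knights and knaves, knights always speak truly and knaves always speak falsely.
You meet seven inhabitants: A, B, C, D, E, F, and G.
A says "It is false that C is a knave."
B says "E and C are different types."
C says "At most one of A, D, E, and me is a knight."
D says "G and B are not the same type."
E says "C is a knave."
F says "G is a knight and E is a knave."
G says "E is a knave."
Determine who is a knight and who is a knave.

A is a knave, B is a knight, C is a knave, D is a knight, E is a knight, F is a knave, and G is a knave.

As a knave, A's statement "it is false that C is a knave" should be false; it is.
As a knight, B's statement "E and C are different types" should be true; it is.
C (knave): "at most one of A, D, E, and me is a knight" — false. ✓
D (knight): "G and B are not the same type" — true. ✓
E is a knight, so "C is a knave" must be true — and it is.
F is a knave, and the claim "G is a knight and E is a knave" is indeed false.
G is a knave; "E is a knave" is false, as required.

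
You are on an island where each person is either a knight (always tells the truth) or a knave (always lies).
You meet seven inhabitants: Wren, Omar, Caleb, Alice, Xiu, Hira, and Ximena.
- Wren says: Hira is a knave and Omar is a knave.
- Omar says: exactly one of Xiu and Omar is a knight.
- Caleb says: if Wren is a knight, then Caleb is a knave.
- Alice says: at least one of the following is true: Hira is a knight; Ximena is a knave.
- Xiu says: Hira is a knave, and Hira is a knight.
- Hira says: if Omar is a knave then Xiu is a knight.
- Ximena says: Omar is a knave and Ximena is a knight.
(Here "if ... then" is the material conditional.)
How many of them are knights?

The unique consistent assignment is Wren=knave, Omar=knight, Caleb=knight, Alice=knight, Xiu=knave, Hira=knight, Ximena=knave.
That has 4 knights.

4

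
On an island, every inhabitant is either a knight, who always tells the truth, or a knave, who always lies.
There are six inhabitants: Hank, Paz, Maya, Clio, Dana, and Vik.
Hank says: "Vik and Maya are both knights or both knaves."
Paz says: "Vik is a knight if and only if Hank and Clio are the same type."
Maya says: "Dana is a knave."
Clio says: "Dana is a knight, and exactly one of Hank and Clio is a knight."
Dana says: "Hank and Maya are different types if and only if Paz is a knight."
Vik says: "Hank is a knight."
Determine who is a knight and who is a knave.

Since Hank is a knave, "Vik and Maya are both knights or both knaves" needs to be false, which holds.
Paz is a knave; "Vik is a knight if and only if Hank and Clio are the same type" is false, as required.
Maya is a knight; "Dana is a knave" is true, as required.
Clio is a knave, so "Dana is a knight, and exactly one of Hank and Clio is a knight" must be false — and it is.
Dana is a knave, so "Hank and Maya are different types if and only if Paz is a knight" must be false — and it is.
Vik (knave): "Hank is a knight" — false. ✓

Hank is a knave, Paz is a knave, Maya is a knight, Clio is a knave, Dana is a knave, and Vik is a knave.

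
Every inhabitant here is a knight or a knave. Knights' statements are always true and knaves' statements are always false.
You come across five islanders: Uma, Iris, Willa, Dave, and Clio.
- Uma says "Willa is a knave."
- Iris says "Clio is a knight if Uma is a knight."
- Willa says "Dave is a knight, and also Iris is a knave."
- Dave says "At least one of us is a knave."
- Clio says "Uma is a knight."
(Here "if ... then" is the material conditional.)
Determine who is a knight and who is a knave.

Knights: Uma, Iris, Dave, and Clio. Knaves: Willa.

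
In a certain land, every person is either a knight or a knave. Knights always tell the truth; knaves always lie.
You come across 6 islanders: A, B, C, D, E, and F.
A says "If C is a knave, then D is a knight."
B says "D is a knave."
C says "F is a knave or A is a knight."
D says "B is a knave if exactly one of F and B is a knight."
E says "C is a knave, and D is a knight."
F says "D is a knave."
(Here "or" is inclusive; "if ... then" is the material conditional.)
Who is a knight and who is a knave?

Knights: A, C, and D. Knaves: B, E, and F.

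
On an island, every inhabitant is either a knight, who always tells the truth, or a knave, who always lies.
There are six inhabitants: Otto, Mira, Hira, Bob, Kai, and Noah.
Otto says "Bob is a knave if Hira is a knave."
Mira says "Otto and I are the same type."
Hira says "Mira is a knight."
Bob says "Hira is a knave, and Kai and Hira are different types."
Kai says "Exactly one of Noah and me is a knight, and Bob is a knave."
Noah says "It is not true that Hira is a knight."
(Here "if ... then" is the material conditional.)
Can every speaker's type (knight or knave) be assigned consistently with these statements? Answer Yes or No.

One consistent assignment: Otto=knight, Mira=knight, Hira=knight, Bob=knave, Kai=knight, Noah=knave.

Yes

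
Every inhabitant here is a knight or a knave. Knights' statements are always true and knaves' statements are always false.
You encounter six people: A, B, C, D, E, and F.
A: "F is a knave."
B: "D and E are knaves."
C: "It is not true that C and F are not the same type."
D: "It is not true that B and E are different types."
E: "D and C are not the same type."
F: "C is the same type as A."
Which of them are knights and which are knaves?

A is a knave, B is a knight, C is a knave, D is a knave, E is a knave, and F is a knight.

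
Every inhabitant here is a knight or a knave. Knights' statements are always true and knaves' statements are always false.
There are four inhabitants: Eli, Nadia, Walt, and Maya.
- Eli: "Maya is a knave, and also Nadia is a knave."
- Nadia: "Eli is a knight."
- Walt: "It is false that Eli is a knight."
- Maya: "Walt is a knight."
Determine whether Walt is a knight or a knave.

Walt is a knight.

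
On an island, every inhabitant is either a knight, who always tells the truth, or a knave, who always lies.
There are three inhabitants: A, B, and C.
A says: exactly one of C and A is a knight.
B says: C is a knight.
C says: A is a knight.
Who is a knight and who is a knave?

Knights: none. Knaves: A, B, and C.

Since A is a knave, "exactly one of C and A is a knight" needs to be false, which holds.
Since B is a knave, "C is a knight" needs to be false, which holds.
C is a knave, and the claim "A is a knight" is indeed false.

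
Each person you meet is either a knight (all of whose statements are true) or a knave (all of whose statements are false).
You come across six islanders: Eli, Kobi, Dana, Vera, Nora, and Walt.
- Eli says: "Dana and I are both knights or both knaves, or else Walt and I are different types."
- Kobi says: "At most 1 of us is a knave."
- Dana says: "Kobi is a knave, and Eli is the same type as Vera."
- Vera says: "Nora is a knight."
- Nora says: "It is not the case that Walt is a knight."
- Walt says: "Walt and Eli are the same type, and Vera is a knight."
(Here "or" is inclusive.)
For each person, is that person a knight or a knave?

Eli is a knight, so "Dana and I are both knights or both knaves, or else Walt and I are different types" must be True — and it is.
Kobi is a knave; "at most 1 of us is a knave" is false, as required.
As a knight, Dana's statement "Kobi is a knave, and Eli is the same type as Vera" should be True; it is.
Vera is a knight; "Nora is a knight" is True, as required.
As a knight, Nora's statement "it is not the case that Walt is a knight" should be True; it is.
Walt (knave): "Walt and Eli are the same type, and Vera is a knight" — false. ✓

Eli is a knight, Kobi is a knave, Dana is a knight, Vera is a knight, Nora is a knight, and Walt is a knave.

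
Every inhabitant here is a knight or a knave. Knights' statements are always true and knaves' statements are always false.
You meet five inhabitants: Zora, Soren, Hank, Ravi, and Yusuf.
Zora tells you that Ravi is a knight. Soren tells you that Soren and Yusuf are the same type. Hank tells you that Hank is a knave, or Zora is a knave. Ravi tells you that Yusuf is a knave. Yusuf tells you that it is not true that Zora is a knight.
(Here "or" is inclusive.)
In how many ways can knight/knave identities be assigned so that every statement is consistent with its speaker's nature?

2

Consistent assignments:
  Zora=knave, Soren=knight, Hank=knight, Ravi=knave, Yusuf=knight
  Zora=knave, Soren=knave, Hank=knight, Ravi=knave, Yusuf=knight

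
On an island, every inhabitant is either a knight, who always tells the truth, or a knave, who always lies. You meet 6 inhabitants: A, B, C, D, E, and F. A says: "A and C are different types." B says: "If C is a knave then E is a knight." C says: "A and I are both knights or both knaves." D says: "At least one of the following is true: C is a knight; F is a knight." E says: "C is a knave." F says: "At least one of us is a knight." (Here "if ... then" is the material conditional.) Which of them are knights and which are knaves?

A is a knight, B is a knight, C is a knave, D is a knight, E is a knight, and F is a knight.

A is a knight, and the claim "A and C are different types" is indeed true.
B is a knight, so "if C is a knave then E is a knight" must be true — and it is.
C is a knave, so "A and I are both knights or both knaves" must be false — and it is.
D is a knight, so "at least one of the following is true: C is a knight; F is a knight" must be true — and it is.
E is a knight; "C is a knave" is true, as required.
Since F is a knight, "at least one of us is a knight" needs to be true, which holds.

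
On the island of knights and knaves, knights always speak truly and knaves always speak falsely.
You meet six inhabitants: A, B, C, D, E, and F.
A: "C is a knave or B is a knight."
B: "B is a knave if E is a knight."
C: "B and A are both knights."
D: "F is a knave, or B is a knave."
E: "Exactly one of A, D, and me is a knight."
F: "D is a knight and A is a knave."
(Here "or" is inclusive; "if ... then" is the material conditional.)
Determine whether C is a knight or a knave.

Consistent assignments: {A=knight, B=knight, C=knight, D=knight, E=knave, F=knave}
In every consistent assignment, C is a knight.

C is a knight.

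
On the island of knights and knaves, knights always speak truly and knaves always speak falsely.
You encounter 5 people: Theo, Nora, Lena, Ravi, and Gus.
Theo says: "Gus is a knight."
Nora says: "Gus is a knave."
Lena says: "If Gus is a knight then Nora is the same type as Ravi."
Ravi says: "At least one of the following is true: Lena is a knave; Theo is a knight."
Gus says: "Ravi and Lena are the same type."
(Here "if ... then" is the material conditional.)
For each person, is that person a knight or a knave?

Theo is a knave, Nora is a knight, Lena is a knight, Ravi is a knave, and Gus is a knave.

Theo is a knave, and the claim "Gus is a knight" is indeed false.
Nora is a knight, so "Gus is a knave" must be true — and it is.
Since Lena is a knight, "if Gus is a knight then Nora is the same type as Ravi" needs to be true, which holds.
Ravi is a knave, so "at least one of the following is true: Lena is a knave; Theo is a knight" must be false — and it is.
As a knave, Gus's statement "Ravi and Lena are the same type" should be false; it is.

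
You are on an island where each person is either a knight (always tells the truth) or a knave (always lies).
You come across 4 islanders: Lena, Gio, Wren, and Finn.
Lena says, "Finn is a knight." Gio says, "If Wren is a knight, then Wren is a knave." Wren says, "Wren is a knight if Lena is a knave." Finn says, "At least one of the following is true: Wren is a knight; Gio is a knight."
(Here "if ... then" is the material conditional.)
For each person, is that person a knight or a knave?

Lena is a knight, so "Finn is a knight" must be true — and it is.
Gio is a knave, and the claim "if Wren is a knight, then Wren is a knave" is indeed False.
Wren is a knight, so "Wren is a knight if Lena is a knave" must be true — and it is.
Finn is a knight, and the claim "at least one of the following is true: Wren is a knight; Gio is a knight" is indeed true.

Lena is a knight, Gio is a knave, Wren is a knight, and Finn is a knight.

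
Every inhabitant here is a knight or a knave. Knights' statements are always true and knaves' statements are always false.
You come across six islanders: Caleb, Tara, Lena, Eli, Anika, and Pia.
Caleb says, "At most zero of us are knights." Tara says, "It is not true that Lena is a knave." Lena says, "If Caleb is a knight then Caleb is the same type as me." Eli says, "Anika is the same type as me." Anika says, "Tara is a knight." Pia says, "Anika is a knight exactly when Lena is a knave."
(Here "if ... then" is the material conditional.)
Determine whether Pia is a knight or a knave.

Pia is a knave.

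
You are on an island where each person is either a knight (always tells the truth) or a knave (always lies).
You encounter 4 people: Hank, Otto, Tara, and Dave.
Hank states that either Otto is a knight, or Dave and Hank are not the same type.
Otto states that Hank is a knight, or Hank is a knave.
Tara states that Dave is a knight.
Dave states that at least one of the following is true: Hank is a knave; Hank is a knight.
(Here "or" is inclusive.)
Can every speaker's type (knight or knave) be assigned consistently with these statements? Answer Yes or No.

One consistent assignment: Hank=knight, Otto=knight, Tara=knight, Dave=knight.

Yes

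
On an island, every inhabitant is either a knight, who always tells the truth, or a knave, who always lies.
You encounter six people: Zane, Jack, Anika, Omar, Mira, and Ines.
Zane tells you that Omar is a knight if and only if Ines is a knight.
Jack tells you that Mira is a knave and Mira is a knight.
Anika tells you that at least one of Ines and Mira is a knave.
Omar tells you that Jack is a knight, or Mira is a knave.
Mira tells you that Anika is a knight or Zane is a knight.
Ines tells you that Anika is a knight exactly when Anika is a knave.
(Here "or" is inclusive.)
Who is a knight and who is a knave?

As a knight, Zane's statement "Omar is a knight if and only if Ines is a knight" should be True; it is.
Jack is a knave, and the claim "Mira is a knave and Mira is a knight" is indeed False.
Anika is a knight, and the claim "at least one of Ines and Mira is a knave" is indeed True.
Omar is a knave, so "Jack is a knight, or Mira is a knave" must be False — and it is.
Mira is a knight; "Anika is a knight or Zane is a knight" is True, as required.
Ines is a knave; "Anika is a knight exactly when Anika is a knave" is False, as required.

Zane is a knight, Jack is a knave, Anika is a knight, Omar is a knave, Mira is a knight, and Ines is a knave.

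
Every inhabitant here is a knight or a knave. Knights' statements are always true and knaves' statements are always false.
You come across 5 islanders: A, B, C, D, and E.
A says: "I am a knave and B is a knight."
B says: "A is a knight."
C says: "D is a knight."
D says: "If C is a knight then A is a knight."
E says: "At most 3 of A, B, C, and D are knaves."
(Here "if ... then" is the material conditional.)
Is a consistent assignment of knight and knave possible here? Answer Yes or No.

No

Checking all 32 assignments, each has at least one speaker whose statement's truth value contradicts their type.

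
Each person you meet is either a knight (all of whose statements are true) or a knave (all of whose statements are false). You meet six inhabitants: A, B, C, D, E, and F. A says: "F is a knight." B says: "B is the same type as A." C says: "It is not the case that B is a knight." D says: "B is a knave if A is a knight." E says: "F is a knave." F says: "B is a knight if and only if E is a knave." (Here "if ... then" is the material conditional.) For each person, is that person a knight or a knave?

A is a knight, B is a knight, C is a knave, D is a knave, E is a knave, and F is a knight.

As a knight, A's statement "F is a knight" should be True; it is.
B is a knight; "B is the same type as A" is True, as required.
C (knave): "it is not the case that B is a knight" — False. ✓
Since D is a knave, "B is a knave if A is a knight" needs to be False, which holds.
Since E is a knave, "F is a knave" needs to be False, which holds.
Since F is a knight, "B is a knight if and only if E is a knave" needs to be True, which holds.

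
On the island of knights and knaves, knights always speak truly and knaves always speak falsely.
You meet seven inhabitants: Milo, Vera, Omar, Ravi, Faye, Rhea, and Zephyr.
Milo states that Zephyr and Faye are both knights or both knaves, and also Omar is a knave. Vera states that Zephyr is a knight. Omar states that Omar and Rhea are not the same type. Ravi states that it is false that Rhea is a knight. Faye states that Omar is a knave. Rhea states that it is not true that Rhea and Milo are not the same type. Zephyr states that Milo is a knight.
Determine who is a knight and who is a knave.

Since Milo is a knight, "Zephyr and Faye are both knights or both knaves, and also Omar is a knave" needs to be true, which holds.
Vera (knight): "Zephyr is a knight" — true. ✓
Since Omar is a knave, "Omar and Rhea are not the same type" needs to be False, which holds.
Ravi (knight): "it is false that Rhea is a knight" — true. ✓
Faye is a knight, and the claim "Omar is a knave" is indeed true.
Rhea is a knave, and the claim "it is not true that Rhea and Milo are not the same type" is indeed False.
Zephyr is a knight, and the claim "Milo is a knight" is indeed true.

Knights: Milo, Vera, Ravi, Faye, and Zephyr. Knaves: Omar and Rhea.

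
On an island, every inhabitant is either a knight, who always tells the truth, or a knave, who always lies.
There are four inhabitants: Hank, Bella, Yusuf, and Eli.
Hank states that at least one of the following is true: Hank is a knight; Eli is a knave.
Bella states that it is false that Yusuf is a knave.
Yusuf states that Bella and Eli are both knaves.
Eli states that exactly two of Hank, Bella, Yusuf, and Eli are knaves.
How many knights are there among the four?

2

The unique consistent assignment is Hank=knight, Bella=knave, Yusuf=knave, Eli=knight.
That has 2 knights.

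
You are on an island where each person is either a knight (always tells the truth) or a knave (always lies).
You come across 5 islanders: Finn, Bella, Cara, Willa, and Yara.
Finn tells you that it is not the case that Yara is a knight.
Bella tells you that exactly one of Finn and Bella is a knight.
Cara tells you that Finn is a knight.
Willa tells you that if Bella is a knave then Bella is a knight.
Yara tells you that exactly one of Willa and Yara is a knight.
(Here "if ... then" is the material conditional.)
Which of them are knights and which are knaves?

Finn is a knave, Bella is a knave, Cara is a knave, Willa is a knave, and Yara is a knight.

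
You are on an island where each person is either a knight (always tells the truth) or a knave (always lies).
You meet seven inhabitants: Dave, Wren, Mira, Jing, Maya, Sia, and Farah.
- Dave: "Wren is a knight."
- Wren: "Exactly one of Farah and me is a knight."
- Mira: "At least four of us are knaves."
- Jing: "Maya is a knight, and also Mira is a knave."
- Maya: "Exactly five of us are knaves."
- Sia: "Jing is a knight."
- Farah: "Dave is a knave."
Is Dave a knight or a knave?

Consistent assignments: {Dave=knight, Wren=knight, Mira=knight, Jing=knave, Maya=knave, Sia=knave, Farah=knave}
In every consistent assignment, Dave is a knight.

Dave is a knight.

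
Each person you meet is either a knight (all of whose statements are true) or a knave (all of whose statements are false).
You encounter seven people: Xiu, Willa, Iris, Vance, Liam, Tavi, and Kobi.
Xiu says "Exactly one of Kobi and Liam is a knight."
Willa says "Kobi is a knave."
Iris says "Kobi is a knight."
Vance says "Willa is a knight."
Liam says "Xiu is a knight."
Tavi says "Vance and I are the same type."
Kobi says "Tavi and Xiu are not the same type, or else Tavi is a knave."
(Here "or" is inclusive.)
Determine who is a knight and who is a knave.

As a knight, Xiu's statement "exactly one of Kobi and Liam is a knight" should be True; it is.
Willa is a knight; "Kobi is a knave" is True, as required.
Iris is a knave; "Kobi is a knight" is false, as required.
Vance is a knight, and the claim "Willa is a knight" is indeed True.
Liam is a knight, and the claim "Xiu is a knight" is indeed True.
Tavi is a knight, so "Vance and I are the same type" must be True — and it is.
Since Kobi is a knave, "Tavi and Xiu are not the same type, or else Tavi is a knave" needs to be false, which holds.

Xiu is a knight, Willa is a knight, Iris is a knave, Vance is a knight, Liam is a knight, Tavi is a knight, and Kobi is a knave.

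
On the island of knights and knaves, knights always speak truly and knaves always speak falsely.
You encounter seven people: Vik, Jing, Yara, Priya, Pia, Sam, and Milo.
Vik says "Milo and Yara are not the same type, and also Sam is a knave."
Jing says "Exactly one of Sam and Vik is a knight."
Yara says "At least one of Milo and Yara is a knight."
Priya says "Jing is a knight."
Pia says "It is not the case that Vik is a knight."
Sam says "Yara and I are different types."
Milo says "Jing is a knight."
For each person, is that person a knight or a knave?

Vik (knave): "Milo and Yara are not the same type, and also Sam is a knave" — false. ✓
As a knave, Jing's statement "exactly one of Sam and Vik is a knight" should be false; it is.
Since Yara is a knave, "at least one of Milo and Yara is a knight" needs to be false, which holds.
As a knave, Priya's statement "Jing is a knight" should be false; it is.
Pia (knight): "it is not the case that Vik is a knight" — True. ✓
Sam (knave): "Yara and I are different types" — false. ✓
Milo is a knave; "Jing is a knight" is false, as required.

Vik is a knave, Jing is a knave, Yara is a knave, Priya is a knave, Pia is a knight, Sam is a knave, and Milo is a knave.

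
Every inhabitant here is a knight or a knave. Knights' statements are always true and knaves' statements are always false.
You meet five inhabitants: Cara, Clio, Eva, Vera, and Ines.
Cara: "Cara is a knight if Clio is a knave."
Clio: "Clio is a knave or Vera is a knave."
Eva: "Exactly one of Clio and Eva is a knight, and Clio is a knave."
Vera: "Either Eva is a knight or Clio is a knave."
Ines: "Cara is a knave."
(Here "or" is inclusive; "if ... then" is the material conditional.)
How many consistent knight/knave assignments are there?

1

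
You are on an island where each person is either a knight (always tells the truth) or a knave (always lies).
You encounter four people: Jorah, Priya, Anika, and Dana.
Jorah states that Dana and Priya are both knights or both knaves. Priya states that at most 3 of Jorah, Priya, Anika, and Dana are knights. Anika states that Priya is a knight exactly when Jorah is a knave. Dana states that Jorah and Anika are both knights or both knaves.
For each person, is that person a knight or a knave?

Jorah is a knave, Priya is a knight, Anika is a knight, and Dana is a knave.

As a knave, Jorah's statement "Dana and Priya are both knights or both knaves" should be False; it is.
Priya is a knight; "at most 3 of Jorah, Priya, Anika, and Dana are knights" is true, as required.
Anika is a knight, and the claim "Priya is a knight exactly when Jorah is a knave" is indeed true.
Since Dana is a knave, "Jorah and Anika are both knights or both knaves" needs to be False, which holds.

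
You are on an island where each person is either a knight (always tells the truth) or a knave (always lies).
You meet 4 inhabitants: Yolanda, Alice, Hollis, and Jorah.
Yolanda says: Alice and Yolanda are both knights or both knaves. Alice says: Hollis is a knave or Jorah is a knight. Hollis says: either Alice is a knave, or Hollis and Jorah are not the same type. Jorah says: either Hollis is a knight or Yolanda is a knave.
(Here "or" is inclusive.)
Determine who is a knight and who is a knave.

Knights: Yolanda and Alice. Knaves: Hollis and Jorah.

As a knight, Yolanda's statement "Alice and Yolanda are both knights or both knaves" should be True; it is.
Alice is a knight, and the claim "Hollis is a knave or Jorah is a knight" is indeed True.
Hollis is a knave; "either Alice is a knave, or Hollis and Jorah are not the same type" is false, as required.
Since Jorah is a knave, "either Hollis is a knight or Yolanda is a knave" needs to be false, which holds.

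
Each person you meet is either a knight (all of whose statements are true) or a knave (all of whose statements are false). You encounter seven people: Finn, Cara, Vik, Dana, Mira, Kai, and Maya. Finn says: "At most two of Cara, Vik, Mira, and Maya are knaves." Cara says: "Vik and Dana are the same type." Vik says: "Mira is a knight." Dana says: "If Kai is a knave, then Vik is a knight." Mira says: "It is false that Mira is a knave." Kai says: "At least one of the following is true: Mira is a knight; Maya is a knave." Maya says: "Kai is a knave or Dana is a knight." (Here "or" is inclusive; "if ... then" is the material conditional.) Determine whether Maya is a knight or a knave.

Consistent assignments: {Finn=knight, Cara=knight, Vik=knight, Dana=knight, Mira=knight, Kai=knight, Maya=knight}; {Finn=knight, Cara=knight, Vik=knave, Dana=knave, Mira=knave, Kai=knave, Maya=knight}
In every consistent assignment, Maya is a knight.

Maya is a knight.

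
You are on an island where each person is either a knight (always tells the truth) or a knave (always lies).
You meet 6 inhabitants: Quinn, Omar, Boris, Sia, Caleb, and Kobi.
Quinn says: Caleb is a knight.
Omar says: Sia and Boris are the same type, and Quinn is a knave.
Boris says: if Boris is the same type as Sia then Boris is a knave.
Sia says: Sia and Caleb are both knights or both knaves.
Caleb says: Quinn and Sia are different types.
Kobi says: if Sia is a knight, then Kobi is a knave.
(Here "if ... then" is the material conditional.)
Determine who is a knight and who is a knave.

Quinn (knight): "Caleb is a knight" — true. ✓
Omar (knave): "Sia and Boris are the same type, and Quinn is a knave" — false. ✓
As a knight, Boris's statement "if Boris is the same type as Sia then Boris is a knave" should be true; it is.
Sia is a knave, so "Sia and Caleb are both knights or both knaves" must be false — and it is.
Caleb is a knight, and the claim "Quinn and Sia are different types" is indeed true.
Kobi is a knight, and the claim "if Sia is a knight, then Kobi is a knave" is indeed true.

Quinn is a knight, Omar is a knave, Boris is a knight, Sia is a knave, Caleb is a knight, and Kobi is a knight.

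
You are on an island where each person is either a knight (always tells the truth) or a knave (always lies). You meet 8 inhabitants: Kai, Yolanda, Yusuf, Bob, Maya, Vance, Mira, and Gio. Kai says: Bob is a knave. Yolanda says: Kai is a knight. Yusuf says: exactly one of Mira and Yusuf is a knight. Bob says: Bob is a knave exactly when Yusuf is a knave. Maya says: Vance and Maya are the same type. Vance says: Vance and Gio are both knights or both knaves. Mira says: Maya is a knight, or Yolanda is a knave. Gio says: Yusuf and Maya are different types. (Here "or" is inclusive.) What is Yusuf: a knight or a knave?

Yusuf is a knight.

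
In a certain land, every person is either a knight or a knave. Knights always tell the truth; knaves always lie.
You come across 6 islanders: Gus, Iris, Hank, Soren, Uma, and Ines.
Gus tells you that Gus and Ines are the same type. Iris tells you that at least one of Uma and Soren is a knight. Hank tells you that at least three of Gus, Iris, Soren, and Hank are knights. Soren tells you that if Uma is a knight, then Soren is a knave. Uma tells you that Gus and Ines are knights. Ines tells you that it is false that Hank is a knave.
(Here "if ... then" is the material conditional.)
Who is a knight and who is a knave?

Gus (knave): "Gus and Ines are the same type" — False. ✓
Since Iris is a knight, "at least one of Uma and Soren is a knight" needs to be true, which holds.
Hank is a knight; "at least three of Gus, Iris, Soren, and Hank are knights" is true, as required.
Since Soren is a knight, "if Uma is a knight, then Soren is a knave" needs to be true, which holds.
As a knave, Uma's statement "Gus and Ines are knights" should be False; it is.
Ines is a knight; "it is false that Hank is a knave" is true, as required.

Gus is a knave, Iris is a knight, Hank is a knight, Soren is a knight, Uma is a knave, and Ines is a knight.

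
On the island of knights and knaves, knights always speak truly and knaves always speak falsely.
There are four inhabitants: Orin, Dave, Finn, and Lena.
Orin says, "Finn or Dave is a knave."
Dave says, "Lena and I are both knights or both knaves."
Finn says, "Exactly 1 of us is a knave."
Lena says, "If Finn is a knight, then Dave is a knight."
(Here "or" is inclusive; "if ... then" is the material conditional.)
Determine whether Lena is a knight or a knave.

Consistent assignments: {Orin=knight, Dave=knave, Finn=knave, Lena=knight}; {Orin=knave, Dave=knight, Finn=knight, Lena=knight}
In every consistent assignment, Lena is a knight.

Lena is a knight.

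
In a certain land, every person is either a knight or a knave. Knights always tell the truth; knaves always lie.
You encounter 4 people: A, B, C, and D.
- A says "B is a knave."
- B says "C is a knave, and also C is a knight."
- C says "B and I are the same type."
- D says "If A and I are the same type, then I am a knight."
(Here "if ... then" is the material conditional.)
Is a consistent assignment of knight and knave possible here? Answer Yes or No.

No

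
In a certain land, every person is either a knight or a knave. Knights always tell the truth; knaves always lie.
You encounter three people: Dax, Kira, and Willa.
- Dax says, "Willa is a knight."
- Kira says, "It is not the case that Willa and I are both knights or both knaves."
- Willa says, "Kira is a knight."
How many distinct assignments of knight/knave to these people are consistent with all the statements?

1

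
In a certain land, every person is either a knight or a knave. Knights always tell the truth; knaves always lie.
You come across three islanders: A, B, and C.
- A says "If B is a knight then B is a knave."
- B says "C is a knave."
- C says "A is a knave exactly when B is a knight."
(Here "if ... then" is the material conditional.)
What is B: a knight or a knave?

B is a knave.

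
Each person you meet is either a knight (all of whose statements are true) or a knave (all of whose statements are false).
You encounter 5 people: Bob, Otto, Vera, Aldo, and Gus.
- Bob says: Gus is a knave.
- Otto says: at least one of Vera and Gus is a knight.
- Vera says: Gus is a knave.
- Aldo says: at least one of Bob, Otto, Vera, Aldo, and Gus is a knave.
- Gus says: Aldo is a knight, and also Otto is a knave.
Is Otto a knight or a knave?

Otto is a knight.

Consistent assignments: {Bob=knight, Otto=knight, Vera=knight, Aldo=knight, Gus=knave}
In every consistent assignment, Otto is a knight.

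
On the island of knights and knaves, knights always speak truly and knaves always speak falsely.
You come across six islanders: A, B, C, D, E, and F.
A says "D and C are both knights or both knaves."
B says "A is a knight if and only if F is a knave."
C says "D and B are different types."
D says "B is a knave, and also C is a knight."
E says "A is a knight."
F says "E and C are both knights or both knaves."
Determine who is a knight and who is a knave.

A is a knight, B is a knave, C is a knight, D is a knight, E is a knight, and F is a knight.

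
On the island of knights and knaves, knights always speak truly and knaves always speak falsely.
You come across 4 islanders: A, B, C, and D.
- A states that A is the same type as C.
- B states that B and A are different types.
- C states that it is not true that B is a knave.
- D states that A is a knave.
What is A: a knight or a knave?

A is a knave.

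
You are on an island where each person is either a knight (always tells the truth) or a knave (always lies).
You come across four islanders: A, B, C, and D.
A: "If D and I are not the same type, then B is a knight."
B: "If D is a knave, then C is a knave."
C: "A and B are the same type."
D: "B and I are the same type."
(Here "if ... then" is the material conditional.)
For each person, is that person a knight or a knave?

Suppose A is a knave. Then A's statement "if D and I are not the same type, then B is a knight" would have to be false. Checking the 8 ways to assign the others, none is consistent with every speaker.
(For instance, with B=knight, C=knight, D=knight, A's claim "if D and I are not the same type, then B is a knight" comes out true where it would need to be false.)
So A must be a knight, making "if D and I are not the same type, then B is a knight" true. Taking A=knight, B=knight, C=knight, D=knight, each remaining statement checks out:
  B (knight): "if D is a knave, then C is a knave" — true. ✓
  C (knight): "A and B are the same type" — true. ✓
  D (knight): "B and I are the same type" — true. ✓
This is the unique consistent assignment.

Knights: A, B, C, and D. Knaves: none.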